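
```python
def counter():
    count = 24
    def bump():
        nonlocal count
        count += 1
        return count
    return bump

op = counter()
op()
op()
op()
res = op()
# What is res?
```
28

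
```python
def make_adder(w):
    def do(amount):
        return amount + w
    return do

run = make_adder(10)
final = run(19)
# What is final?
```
29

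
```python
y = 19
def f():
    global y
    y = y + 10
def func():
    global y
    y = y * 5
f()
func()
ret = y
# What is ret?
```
145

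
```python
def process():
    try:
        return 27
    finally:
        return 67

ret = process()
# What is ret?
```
67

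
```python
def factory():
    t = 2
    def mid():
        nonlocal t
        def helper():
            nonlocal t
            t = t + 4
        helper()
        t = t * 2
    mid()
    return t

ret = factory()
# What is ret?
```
12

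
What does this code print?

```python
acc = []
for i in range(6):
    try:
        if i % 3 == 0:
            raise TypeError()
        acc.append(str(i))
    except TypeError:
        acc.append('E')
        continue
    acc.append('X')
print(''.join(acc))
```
E1X2XE4X5X

continue in except skips rest of loop body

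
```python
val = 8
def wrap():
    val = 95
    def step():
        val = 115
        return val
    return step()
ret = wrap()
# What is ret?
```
115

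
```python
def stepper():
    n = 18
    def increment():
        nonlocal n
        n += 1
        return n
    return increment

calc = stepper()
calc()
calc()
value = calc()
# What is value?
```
21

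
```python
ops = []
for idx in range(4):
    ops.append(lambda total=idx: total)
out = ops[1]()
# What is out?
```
1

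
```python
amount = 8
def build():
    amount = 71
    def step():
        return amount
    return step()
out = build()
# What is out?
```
71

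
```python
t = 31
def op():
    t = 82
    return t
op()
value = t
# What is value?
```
31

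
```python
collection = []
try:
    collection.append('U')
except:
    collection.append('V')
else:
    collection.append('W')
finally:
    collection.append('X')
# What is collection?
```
['U', 'W', 'X']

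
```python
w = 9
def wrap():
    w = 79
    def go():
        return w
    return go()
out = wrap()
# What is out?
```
79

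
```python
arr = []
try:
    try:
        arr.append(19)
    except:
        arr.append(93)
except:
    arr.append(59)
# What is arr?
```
[19]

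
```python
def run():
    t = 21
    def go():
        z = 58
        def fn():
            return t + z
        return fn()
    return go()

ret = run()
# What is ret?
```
79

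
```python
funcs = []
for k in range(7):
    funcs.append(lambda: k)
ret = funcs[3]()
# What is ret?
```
6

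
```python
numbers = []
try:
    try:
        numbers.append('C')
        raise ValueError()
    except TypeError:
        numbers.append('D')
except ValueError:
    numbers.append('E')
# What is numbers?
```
['C', 'E']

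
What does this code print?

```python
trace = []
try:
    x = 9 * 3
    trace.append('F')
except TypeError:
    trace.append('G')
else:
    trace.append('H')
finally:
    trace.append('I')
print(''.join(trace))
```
FHI

else runs before finally when no exception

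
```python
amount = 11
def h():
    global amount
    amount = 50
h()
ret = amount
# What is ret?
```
50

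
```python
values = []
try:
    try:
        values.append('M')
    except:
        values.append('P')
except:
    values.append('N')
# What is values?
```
['M']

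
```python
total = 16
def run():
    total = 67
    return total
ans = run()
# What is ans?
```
67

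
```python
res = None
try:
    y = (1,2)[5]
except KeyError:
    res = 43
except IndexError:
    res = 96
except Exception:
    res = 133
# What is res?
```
96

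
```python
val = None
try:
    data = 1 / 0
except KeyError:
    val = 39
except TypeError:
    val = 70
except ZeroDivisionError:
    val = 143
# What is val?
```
143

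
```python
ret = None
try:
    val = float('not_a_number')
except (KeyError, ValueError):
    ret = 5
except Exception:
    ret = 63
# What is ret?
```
5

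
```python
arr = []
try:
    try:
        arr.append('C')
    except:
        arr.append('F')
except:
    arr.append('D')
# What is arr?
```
['C']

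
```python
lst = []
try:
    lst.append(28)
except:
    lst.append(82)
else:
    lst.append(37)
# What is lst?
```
[28, 37]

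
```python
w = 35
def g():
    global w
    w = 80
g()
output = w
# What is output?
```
80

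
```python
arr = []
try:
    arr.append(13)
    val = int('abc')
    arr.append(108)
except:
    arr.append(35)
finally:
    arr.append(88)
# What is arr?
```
[13, 35, 88]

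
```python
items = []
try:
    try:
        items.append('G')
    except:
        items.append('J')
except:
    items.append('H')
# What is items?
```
['G']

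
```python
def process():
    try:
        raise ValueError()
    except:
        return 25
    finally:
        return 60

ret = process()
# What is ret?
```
60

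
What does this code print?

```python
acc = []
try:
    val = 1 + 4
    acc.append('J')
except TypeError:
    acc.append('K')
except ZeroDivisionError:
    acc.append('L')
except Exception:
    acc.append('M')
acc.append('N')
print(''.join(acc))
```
JN

No exception, try block completes normally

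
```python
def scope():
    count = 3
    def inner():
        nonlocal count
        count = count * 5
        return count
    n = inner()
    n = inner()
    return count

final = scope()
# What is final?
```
75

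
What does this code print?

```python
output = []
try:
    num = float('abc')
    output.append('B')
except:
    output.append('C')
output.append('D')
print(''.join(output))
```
CD

Exception raised in try, caught by bare except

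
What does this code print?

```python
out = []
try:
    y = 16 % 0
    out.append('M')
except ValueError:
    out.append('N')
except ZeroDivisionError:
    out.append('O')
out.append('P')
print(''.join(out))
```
OP

ZeroDivisionError is caught by its specific handler, not ValueError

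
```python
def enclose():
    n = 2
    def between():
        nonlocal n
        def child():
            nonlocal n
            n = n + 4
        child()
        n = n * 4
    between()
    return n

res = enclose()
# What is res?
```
24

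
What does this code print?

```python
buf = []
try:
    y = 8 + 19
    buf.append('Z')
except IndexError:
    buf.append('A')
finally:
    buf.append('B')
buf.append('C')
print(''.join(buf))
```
ZBC

finally runs after normal execution too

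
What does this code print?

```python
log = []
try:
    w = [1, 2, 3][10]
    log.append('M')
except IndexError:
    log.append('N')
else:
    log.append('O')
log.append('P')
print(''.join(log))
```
NP

else block skipped when exception is caught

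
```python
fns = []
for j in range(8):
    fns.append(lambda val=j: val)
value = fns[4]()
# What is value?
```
4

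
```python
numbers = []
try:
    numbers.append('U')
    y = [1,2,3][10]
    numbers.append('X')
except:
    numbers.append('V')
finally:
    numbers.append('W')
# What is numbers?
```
['U', 'V', 'W']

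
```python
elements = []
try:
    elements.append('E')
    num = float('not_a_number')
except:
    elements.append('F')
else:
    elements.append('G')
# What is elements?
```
['E', 'F']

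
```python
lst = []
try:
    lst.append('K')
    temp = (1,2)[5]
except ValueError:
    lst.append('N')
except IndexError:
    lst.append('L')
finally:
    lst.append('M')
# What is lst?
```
['K', 'L', 'M']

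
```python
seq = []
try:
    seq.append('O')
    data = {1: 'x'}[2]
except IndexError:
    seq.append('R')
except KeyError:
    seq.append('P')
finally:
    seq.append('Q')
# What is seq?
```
['O', 'P', 'Q']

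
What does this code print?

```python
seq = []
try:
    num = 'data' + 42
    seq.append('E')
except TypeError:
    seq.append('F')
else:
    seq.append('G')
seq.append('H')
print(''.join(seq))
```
FH

else block skipped when exception is caught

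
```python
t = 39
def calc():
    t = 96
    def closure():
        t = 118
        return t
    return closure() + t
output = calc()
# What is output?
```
214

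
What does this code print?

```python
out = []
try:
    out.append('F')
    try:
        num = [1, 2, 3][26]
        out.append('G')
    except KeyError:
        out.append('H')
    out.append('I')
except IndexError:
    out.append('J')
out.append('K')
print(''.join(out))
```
FJK

Inner handler doesn't match, propagates to outer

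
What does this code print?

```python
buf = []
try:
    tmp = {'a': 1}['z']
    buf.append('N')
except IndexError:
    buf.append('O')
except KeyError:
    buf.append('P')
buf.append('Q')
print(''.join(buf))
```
PQ

KeyError is caught by its specific handler, not IndexError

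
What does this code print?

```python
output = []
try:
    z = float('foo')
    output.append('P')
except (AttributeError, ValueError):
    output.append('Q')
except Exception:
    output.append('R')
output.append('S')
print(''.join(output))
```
QS

ValueError matches tuple containing it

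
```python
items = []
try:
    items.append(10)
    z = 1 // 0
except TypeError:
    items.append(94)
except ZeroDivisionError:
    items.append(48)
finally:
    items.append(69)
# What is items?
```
[10, 48, 69]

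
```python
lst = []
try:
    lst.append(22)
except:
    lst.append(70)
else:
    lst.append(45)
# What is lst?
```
[22, 45]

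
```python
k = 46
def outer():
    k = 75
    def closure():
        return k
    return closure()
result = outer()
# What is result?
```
75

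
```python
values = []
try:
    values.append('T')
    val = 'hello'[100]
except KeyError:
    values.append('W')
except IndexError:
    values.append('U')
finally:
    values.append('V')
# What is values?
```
['T', 'U', 'V']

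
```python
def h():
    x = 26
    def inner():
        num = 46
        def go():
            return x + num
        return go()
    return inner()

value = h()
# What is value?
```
72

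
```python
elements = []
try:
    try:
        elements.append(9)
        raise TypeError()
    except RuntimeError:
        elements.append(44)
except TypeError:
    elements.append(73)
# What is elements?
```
[9, 73]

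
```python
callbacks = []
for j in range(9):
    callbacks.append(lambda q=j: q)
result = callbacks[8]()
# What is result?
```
8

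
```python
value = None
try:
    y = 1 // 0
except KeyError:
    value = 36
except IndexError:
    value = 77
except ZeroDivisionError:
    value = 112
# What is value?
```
112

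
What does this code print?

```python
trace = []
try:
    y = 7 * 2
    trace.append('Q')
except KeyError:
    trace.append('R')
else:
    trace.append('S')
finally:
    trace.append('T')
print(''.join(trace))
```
QST

else runs before finally when no exception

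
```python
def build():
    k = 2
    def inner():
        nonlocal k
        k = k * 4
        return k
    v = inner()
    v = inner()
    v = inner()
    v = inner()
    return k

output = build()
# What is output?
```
512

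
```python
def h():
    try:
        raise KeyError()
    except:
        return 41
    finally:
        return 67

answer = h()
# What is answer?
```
67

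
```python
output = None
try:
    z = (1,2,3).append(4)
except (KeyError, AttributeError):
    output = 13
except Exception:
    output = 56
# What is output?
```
13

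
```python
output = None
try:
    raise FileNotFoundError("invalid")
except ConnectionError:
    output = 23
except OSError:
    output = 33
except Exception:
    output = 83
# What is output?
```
33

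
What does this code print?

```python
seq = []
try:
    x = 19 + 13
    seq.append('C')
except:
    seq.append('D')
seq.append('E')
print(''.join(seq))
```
CE

No exception, try block completes normally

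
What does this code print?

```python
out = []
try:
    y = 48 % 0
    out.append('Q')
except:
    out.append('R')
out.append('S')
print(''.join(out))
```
RS

Exception raised in try, caught by bare except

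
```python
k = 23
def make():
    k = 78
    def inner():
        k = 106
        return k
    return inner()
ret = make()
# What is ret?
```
106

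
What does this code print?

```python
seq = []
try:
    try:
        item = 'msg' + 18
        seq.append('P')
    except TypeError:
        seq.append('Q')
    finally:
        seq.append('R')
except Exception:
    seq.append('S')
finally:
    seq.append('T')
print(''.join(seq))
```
QRT

Both finally blocks run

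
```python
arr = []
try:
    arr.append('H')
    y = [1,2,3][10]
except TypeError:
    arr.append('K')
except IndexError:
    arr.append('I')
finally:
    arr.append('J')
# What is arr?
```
['H', 'I', 'J']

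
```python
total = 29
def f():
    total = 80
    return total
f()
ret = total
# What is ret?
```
29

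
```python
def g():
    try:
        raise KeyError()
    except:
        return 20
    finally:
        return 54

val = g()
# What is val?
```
54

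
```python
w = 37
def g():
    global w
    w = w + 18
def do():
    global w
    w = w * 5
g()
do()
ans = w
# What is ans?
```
275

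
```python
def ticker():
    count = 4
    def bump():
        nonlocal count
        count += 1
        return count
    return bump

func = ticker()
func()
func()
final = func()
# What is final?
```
7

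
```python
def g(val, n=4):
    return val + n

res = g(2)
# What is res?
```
6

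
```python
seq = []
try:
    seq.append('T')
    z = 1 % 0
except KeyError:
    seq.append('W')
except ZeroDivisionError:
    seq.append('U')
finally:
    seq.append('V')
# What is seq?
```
['T', 'U', 'V']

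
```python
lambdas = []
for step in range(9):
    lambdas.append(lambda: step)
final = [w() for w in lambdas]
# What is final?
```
[8, 8, 8, 8, 8, 8, 8, 8, 8]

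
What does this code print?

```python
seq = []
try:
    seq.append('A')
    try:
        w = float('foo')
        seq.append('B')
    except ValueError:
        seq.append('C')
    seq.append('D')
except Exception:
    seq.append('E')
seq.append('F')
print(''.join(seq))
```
ACDF

Inner exception caught by inner handler, outer continues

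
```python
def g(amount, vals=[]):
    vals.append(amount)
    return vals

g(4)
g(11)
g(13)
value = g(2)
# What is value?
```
[4, 11, 13, 2]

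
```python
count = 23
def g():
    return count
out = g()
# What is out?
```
23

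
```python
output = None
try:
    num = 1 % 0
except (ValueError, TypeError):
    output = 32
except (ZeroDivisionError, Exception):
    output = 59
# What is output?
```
59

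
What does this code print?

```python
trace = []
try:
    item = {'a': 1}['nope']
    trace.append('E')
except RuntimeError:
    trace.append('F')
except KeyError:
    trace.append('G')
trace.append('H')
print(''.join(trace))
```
GH

KeyError is caught by its specific handler, not RuntimeError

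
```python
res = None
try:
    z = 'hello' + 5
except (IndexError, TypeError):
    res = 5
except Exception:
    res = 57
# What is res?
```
5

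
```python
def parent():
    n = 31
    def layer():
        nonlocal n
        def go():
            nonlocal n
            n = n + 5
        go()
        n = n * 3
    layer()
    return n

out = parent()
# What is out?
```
108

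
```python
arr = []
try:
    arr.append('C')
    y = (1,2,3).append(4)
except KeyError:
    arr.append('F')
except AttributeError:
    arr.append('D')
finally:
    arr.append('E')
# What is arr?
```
['C', 'D', 'E']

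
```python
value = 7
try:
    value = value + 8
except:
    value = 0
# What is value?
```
15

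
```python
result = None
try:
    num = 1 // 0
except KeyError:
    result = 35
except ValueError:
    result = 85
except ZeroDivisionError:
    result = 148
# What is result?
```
148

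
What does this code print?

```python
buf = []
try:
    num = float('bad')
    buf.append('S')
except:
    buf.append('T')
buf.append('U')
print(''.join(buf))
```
TU

Exception raised in try, caught by bare except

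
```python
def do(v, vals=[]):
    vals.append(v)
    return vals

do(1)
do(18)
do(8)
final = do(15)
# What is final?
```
[1, 18, 8, 15]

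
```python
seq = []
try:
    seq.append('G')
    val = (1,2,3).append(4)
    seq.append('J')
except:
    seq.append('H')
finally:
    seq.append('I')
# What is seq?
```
['G', 'H', 'I']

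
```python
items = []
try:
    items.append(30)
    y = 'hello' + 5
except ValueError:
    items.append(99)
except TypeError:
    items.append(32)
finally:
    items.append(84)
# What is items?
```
[30, 32, 84]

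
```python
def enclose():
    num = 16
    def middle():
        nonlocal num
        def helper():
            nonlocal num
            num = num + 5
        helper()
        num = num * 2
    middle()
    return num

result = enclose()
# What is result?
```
42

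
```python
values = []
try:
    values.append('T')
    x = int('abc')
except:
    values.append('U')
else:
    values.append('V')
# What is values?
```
['T', 'U']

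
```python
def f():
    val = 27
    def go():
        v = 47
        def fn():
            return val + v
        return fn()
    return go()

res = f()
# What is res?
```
74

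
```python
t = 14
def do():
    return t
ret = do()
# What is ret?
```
14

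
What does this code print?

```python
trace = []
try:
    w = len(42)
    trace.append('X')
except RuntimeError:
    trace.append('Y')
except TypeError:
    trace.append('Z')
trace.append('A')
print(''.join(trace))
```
ZA

TypeError is caught by its specific handler, not RuntimeError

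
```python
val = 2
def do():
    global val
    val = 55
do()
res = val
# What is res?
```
55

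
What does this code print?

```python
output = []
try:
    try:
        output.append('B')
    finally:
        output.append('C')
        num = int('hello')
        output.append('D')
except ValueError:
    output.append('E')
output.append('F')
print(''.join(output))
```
BCEF

Exception in inner finally caught by outer except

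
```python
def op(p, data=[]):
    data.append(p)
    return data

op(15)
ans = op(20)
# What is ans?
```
[15, 20]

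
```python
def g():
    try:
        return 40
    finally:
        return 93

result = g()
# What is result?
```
93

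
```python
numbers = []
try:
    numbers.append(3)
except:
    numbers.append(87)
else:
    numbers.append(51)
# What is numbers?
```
[3, 51]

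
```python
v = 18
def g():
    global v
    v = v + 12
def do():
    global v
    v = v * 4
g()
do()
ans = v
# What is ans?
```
120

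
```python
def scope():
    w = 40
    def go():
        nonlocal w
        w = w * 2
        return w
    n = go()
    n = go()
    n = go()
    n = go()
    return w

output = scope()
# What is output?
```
640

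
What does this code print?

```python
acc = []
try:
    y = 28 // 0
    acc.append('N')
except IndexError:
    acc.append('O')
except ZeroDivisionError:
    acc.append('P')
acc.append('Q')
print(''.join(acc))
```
PQ

ZeroDivisionError is caught by its specific handler, not IndexError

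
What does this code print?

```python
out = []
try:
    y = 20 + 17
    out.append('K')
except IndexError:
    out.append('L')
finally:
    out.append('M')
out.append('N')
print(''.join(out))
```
KMN

finally runs after normal execution too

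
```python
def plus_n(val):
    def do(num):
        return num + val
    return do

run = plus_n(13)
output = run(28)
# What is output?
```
41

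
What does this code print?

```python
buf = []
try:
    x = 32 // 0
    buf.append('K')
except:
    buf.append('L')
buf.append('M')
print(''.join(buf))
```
LM

Exception raised in try, caught by bare except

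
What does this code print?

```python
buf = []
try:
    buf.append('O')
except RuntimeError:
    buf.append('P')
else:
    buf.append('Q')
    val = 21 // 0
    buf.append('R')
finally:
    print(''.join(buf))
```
OQ

Try succeeds, else appends 'Q', ZeroDivisionError in else is uncaught, finally prints before exception propagates ('R' never appended)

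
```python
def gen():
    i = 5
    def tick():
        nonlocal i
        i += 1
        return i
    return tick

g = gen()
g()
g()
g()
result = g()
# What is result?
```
9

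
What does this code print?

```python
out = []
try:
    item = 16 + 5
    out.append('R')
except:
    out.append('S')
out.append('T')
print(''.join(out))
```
RT

No exception, try block completes normally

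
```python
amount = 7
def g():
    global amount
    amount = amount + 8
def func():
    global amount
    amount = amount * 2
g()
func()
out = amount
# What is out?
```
30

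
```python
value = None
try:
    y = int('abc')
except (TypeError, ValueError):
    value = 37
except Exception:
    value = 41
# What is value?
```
37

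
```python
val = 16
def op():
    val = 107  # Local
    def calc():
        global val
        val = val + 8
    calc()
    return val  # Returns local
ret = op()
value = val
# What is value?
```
24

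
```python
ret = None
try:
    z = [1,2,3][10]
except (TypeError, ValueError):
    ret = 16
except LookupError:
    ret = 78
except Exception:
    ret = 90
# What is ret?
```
78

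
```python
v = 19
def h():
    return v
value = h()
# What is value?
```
19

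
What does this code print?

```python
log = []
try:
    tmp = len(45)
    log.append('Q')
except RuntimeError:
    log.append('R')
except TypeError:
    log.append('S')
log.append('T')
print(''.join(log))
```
ST

TypeError is caught by its specific handler, not RuntimeError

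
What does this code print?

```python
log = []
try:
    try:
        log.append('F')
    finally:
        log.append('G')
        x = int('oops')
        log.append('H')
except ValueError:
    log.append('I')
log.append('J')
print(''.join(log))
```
FGIJ

Exception in inner finally caught by outer except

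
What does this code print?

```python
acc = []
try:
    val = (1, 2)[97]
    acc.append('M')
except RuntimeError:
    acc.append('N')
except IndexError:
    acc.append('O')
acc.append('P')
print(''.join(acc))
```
OP

IndexError is caught by its specific handler, not RuntimeError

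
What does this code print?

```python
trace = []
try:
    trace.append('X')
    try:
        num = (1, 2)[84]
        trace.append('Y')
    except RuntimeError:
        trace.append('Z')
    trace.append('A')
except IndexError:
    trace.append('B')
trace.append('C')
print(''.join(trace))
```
XBC

Inner handler doesn't match, propagates to outer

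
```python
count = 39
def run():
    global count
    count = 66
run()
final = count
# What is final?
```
66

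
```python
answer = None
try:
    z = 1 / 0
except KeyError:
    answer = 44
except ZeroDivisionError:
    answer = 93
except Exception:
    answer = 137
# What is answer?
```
93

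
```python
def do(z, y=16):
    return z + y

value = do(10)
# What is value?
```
26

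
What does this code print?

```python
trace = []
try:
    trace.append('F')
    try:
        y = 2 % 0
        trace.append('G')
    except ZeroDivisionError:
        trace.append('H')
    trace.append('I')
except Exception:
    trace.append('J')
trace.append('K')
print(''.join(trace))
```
FHIK

Inner exception caught by inner handler, outer continues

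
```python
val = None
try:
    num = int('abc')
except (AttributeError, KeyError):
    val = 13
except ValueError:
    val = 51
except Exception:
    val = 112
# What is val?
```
51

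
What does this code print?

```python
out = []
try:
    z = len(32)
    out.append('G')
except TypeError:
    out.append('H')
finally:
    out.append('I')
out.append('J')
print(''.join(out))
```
HIJ

finally always runs, even after exception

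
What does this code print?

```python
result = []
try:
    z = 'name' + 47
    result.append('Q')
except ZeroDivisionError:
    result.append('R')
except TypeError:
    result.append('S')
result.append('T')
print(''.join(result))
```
ST

TypeError is caught by its specific handler, not ZeroDivisionError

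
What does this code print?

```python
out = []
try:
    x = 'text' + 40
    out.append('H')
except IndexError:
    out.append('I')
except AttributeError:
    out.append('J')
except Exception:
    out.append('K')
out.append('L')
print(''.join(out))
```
KL

TypeError not specifically caught, falls to Exception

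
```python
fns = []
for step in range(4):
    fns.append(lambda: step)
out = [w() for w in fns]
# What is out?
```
[3, 3, 3, 3]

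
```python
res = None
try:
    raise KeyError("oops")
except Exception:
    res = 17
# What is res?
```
17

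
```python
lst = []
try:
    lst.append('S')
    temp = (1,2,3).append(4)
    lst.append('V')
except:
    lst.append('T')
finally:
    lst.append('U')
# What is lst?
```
['S', 'T', 'U']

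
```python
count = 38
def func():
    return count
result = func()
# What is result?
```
38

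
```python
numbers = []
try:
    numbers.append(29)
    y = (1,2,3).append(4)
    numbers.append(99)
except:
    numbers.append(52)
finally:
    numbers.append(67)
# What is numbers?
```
[29, 52, 67]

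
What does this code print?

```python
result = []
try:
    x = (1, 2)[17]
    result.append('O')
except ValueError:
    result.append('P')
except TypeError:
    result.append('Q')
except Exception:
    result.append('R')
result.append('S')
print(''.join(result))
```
RS

IndexError not specifically caught, falls to Exception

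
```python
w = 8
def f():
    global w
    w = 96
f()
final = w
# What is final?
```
96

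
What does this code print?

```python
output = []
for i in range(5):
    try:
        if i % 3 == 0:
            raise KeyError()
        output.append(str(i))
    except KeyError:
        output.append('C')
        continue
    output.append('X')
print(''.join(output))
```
C1X2XC4X

continue in except skips rest of loop body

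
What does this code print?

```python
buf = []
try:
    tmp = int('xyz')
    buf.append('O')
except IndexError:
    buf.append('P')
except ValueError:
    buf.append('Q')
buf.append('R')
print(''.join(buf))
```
QR

ValueError is caught by its specific handler, not IndexError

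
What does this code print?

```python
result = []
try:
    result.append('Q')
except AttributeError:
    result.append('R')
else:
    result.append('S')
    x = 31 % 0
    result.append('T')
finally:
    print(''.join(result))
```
QS

Try succeeds, else appends 'S', ZeroDivisionError in else is uncaught, finally prints before exception propagates ('T' never appended)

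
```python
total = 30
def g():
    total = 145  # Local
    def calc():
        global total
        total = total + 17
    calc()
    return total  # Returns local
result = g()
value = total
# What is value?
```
47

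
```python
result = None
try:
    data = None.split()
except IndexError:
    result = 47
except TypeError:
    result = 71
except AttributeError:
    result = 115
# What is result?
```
115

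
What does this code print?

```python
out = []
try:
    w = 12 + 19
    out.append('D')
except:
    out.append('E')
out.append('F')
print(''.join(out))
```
DF

No exception, try block completes normally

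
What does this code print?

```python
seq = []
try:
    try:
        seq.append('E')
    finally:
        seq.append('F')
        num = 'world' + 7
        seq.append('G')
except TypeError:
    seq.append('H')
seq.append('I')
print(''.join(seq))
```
EFHI

Exception in inner finally caught by outer except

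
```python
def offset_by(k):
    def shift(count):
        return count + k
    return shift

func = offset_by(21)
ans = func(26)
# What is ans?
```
47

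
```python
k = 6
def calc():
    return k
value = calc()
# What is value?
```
6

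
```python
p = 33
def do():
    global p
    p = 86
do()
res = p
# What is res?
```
86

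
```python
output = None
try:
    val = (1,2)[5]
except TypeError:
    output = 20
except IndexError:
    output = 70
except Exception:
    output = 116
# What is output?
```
70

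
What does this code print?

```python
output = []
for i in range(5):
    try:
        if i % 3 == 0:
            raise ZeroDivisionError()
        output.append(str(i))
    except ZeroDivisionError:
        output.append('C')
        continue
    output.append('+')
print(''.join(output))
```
C1+2+C4+

continue in except skips rest of loop body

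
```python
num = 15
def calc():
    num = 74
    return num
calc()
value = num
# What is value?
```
15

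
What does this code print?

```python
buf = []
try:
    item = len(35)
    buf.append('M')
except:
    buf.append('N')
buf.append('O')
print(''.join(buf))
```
NO

Exception raised in try, caught by bare except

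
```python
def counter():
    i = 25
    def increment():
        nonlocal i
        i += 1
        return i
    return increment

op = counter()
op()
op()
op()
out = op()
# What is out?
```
29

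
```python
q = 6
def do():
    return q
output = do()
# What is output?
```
6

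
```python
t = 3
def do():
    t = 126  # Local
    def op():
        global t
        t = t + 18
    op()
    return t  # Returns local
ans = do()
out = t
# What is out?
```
21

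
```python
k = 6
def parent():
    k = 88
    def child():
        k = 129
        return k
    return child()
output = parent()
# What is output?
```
129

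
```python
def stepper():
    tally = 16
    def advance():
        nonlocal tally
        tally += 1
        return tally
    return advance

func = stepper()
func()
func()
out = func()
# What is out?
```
19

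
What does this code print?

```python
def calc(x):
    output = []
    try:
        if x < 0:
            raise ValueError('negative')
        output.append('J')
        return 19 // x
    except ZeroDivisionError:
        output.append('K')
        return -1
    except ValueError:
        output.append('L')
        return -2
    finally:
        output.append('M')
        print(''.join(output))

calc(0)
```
JKM

x=0 causes ZeroDivisionError, caught, finally prints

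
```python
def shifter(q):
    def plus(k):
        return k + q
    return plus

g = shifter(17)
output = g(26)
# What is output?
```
43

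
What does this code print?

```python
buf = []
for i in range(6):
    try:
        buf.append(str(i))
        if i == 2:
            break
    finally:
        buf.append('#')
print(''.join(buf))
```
0#1#2#

finally runs even when breaking out of loop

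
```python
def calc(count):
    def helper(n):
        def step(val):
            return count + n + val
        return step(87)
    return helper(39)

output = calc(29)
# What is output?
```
155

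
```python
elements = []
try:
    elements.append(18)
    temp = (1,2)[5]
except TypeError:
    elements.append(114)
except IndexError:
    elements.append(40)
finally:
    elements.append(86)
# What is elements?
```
[18, 40, 86]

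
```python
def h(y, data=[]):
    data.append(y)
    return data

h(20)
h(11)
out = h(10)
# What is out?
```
[20, 11, 10]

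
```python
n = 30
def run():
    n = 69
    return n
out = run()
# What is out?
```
69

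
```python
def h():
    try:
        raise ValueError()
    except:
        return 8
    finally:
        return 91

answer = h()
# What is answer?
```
91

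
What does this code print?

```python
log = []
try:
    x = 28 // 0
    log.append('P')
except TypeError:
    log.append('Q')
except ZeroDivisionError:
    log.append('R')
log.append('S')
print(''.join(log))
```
RS

ZeroDivisionError is caught by its specific handler, not TypeError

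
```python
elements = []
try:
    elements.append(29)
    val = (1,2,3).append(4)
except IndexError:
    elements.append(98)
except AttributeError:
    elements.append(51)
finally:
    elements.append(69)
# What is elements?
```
[29, 51, 69]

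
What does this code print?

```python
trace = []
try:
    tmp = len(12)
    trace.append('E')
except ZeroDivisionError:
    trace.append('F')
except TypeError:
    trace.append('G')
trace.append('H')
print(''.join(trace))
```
GH

TypeError is caught by its specific handler, not ZeroDivisionError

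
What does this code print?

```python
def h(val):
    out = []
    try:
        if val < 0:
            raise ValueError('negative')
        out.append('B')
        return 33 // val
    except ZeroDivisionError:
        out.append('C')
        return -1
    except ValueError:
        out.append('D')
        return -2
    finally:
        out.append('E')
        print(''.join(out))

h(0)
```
BCE

val=0 causes ZeroDivisionError, caught, finally prints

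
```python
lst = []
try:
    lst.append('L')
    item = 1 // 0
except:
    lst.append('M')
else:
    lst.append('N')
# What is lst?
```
['L', 'M']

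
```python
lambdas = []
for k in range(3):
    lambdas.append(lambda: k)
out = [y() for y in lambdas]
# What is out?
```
[2, 2, 2]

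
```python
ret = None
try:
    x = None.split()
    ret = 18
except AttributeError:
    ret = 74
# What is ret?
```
74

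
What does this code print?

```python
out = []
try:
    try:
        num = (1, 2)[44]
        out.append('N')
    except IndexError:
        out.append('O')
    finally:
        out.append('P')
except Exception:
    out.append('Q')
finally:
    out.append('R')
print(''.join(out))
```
OPR

Both finally blocks run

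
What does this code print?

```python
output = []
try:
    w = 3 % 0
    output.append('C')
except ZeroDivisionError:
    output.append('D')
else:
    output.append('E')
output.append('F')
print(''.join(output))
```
DF

else block skipped when exception is caught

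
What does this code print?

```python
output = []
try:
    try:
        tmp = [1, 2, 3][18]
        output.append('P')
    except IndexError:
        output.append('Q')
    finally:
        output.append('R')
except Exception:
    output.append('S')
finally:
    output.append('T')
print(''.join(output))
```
QRT

Both finally blocks run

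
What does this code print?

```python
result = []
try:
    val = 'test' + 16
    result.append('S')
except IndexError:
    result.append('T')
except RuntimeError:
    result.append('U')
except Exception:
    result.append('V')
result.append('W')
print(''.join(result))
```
VW

TypeError not specifically caught, falls to Exception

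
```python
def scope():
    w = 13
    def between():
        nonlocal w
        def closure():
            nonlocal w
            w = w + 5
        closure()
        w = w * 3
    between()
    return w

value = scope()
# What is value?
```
54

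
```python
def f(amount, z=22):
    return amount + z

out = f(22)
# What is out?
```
44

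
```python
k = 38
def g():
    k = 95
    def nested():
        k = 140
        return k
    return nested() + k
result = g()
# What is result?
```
235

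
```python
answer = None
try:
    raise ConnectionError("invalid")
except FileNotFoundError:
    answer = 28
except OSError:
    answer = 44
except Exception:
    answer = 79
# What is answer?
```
44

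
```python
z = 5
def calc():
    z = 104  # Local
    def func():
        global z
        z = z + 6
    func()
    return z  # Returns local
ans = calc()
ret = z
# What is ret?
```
11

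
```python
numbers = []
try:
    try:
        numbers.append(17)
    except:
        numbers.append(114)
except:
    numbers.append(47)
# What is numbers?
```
[17]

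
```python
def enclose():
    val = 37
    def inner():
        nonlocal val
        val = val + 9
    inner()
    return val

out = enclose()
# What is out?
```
46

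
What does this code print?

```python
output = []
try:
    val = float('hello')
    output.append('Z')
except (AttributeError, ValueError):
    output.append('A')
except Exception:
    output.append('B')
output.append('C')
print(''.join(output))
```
AC

ValueError matches tuple containing it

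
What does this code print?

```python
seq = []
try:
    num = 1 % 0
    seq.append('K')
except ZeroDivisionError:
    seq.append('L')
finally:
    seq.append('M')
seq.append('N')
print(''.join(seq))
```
LMN

finally always runs, even after exception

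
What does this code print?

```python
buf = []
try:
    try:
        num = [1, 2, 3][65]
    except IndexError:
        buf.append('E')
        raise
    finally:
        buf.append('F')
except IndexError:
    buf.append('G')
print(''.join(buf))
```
EFG

finally runs before re-raised exception propagates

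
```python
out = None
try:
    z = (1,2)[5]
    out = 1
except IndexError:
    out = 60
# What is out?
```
60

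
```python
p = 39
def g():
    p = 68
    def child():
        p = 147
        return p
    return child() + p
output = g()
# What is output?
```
215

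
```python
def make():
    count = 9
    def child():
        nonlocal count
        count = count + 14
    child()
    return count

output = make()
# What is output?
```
23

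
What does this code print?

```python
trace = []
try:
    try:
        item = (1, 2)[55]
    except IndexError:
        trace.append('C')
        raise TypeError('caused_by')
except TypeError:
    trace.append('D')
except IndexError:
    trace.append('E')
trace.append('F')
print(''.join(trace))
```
CDF

TypeError raised and caught, original IndexError not re-raised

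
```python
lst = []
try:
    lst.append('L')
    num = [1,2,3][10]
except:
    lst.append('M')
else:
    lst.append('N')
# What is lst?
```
['L', 'M']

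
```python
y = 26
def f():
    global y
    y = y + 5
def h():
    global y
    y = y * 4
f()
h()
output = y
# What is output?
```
124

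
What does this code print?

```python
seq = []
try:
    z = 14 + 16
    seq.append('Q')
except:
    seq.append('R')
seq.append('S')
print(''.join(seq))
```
QS

No exception, try block completes normally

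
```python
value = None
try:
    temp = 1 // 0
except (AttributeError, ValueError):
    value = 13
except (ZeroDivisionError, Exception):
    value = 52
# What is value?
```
52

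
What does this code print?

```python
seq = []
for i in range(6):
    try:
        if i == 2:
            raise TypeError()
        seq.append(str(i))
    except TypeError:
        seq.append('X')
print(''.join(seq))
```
01X345

Exception on i=2 caught, loop continues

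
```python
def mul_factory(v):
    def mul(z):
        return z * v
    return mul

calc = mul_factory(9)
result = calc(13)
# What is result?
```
117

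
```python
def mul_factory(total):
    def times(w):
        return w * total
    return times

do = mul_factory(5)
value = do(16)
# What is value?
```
80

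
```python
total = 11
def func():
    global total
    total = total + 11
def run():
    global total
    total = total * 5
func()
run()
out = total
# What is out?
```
110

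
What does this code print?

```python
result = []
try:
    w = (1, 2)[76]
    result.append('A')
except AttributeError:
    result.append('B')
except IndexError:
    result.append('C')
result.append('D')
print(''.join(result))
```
CD

IndexError is caught by its specific handler, not AttributeError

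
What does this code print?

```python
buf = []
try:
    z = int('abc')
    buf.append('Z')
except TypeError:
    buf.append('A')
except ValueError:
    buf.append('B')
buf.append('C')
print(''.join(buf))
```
BC

ValueError is caught by its specific handler, not TypeError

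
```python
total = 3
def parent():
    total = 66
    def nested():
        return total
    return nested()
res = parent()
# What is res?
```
66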